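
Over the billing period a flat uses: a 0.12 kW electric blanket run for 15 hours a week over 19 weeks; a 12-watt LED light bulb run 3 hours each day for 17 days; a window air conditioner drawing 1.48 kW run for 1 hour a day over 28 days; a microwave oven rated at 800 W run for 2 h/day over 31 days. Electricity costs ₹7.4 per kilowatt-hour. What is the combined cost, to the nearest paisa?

electric blanket: Runtime = 15 h/week × 19 weeks = 285 h
electric blanket: 0.12 kW × 285 h = 34.2 kWh
LED light bulb: Runtime = 3 h/day × 17 days = 51 h
LED light bulb: 0.012 kW × 51 h = 0.612 kWh
window air conditioner: Runtime = 1 h/day × 28 days = 28 h
window air conditioner: 1.48 kW × 28 h = 41.44 kWh
microwave oven: Runtime = 2 h/day × 31 days = 62 h
microwave oven: 0.8 kW × 62 h = 49.6 kWh
Total energy = 125.852 kWh
Cost = 125.852 × ₹7.4 = ₹931.30

₹931.30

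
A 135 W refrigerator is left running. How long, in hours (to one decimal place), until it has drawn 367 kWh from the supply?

2718.5 h

Hours = 367 kWh ÷ 0.135 kW = 2718.5 h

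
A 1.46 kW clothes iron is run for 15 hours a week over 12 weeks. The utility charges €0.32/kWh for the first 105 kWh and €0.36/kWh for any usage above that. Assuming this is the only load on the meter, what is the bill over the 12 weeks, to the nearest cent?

Runtime = 15 h/week × 12 weeks = 180 h
Energy = 1.46 kW × 180 h = 262.8 kWh
Tier 1 (0–105 kWh): 105 × €0.32 = €33.6
Above 105 kWh: 157.8 × €0.36 = €56.808
Bill = €90.41

€90.41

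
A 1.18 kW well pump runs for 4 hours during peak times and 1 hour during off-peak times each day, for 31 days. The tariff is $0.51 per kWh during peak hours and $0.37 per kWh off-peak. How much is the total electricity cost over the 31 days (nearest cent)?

$88.16

Peak energy = 1.18 kW × 4 h × 31 = 146.32 kWh
Off-peak energy = 1.18 kW × 1 h × 31 = 36.58 kWh
Cost = 146.32 × $0.51 + 36.58 × $0.37 = $74.6232 + $13.5346 = $88.16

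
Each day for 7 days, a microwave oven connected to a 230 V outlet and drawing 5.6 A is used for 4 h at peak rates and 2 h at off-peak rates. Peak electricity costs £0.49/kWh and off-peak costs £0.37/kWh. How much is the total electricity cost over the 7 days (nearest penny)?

£24.34

Power = 5.6 A × 230 V = 1288 W = 1.288 kW
Peak energy = 1.288 kW × 4 h × 7 = 36.064 kWh
Off-peak energy = 1.288 kW × 2 h × 7 = 18.032 kWh
Cost = 36.064 × £0.49 + 18.032 × £0.37 = £17.67136 + £6.67184 = £24.34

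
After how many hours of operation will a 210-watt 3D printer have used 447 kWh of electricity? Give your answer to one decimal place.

Hours = 447 kWh ÷ 0.21 kW = 2128.6 h

2128.6 h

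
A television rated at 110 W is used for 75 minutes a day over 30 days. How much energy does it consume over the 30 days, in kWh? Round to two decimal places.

4.13 kWh

Runtime = 75 min × 30 = 2250 min = 37.5 h
Energy = 0.11 kW × 37.5 h = 4.125 kWh ≈ 4.13 kWh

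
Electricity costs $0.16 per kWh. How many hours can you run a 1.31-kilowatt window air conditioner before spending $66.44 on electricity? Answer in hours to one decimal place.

317.0 h

Energy available = $66.44 ÷ $0.16/kWh = 415.25 kWh
Hours = 415.25 kWh ÷ 1.31 kW = 317.0 h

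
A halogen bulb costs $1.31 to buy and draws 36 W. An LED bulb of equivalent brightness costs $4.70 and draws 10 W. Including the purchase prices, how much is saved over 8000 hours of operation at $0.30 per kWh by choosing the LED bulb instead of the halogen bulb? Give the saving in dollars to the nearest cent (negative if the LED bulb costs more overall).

$59.01

halogen bulb: $1.31 + (36/1000) kW × 8000 h × $0.30 = $1.31 + $86.4 = $87.71
LED bulb: $4.70 + (10/1000) kW × 8000 h × $0.30 = $4.70 + $24 = $28.7
Saving = $87.71 − $28.7 = $59.01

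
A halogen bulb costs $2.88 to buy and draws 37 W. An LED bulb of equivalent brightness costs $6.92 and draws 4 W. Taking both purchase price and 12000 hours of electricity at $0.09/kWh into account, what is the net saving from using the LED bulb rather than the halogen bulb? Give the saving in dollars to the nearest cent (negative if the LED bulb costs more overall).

$31.60

halogen bulb: $2.88 + (37/1000) kW × 12000 h × $0.09 = $2.88 + $39.96 = $42.84
LED bulb: $6.92 + (4/1000) kW × 12000 h × $0.09 = $6.92 + $4.32 = $11.24
Saving = $42.84 − $11.24 = $31.6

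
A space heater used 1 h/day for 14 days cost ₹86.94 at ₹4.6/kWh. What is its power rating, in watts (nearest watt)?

1350 W

Energy = ₹86.94 ÷ ₹4.6/kWh = 18.9 kWh
Runtime = 1 h/day × 14 days = 14 h
Power = 18.9 kWh ÷ 14 h = 1.35 kW = 1350 W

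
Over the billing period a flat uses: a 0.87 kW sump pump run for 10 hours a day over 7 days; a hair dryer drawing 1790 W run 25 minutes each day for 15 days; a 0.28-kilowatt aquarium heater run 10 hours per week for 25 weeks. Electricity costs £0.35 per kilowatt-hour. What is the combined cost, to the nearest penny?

£49.73

sump pump: Runtime = 10 h/day × 7 days = 70 h
sump pump: 0.87 kW × 70 h = 60.9 kWh
hair dryer: Runtime = 25 min × 15 = 375 min = 6.25 h
hair dryer: 1.79 kW × 6.25 h = 11.1875 kWh
aquarium heater: Runtime = 10 h/week × 25 weeks = 250 h
aquarium heater: 0.28 kW × 250 h = 70 kWh
Total energy = 142.0875 kWh
Cost = 142.0875 × £0.35 = £49.73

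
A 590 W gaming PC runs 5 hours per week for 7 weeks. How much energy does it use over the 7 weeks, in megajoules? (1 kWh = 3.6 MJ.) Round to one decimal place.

Runtime = 5 h/week × 7 weeks = 35 h
Energy = 0.59 kW × 35 h = 20.65 kWh
= 20.65 × 3.6 MJ = 74.3 MJ

74.3 MJ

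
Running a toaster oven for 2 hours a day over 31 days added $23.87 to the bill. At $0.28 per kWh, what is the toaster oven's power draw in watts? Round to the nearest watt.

1375 W

Energy = $23.87 ÷ $0.28/kWh = 85.25 kWh
Runtime = 2 h/day × 31 days = 62 h
Power = 85.25 kWh ÷ 62 h = 1.375 kW = 1375 W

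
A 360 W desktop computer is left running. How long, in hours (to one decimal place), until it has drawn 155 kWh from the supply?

430.6 h

Hours = 155 kWh ÷ 0.36 kW = 430.6 h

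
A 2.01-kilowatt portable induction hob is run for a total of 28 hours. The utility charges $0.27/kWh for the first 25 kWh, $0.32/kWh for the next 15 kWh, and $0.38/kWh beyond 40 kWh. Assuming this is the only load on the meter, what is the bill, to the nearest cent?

$17.74

Energy = 2.01 kW × 28 h = 56.28 kWh
Tier 1 (0–25 kWh): 25 × $0.27 = $6.75
Tier 2 (25–40 kWh): 15 × $0.32 = $4.8
Above 40 kWh: 16.28 × $0.38 = $6.1864
Bill = $17.74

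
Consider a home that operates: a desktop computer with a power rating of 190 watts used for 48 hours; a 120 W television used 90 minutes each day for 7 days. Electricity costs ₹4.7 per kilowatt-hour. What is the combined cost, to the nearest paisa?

desktop computer: 0.19 kW × 48 h = 9.12 kWh
television: Runtime = 90 min × 7 = 630 min = 10.5 h
television: 0.12 kW × 10.5 h = 1.26 kWh
Total energy = 10.38 kWh
Cost = 10.38 × ₹4.7 = ₹48.79

₹48.79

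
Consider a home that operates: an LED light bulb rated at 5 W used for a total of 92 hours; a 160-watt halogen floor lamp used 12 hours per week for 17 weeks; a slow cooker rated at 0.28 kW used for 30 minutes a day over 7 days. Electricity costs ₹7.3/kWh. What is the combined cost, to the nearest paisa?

₹248.78

LED light bulb: 0.005 kW × 92 h = 0.46 kWh
halogen floor lamp: Runtime = 12 h/week × 17 weeks = 204 h
halogen floor lamp: 0.16 kW × 204 h = 32.64 kWh
slow cooker: Runtime = 30 min × 7 = 210 min = 3.5 h
slow cooker: 0.28 kW × 3.5 h = 0.98 kWh
Total energy = 34.08 kWh
Cost = 34.08 × ₹7.3 = ₹248.78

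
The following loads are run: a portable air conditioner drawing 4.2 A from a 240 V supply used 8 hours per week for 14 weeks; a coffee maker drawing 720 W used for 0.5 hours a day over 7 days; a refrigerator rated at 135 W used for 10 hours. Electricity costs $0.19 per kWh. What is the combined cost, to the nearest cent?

portable air conditioner: Power = 4.2 A × 240 V = 1008 W = 1.008 kW
portable air conditioner: Runtime = 8 h/week × 14 weeks = 112 h
portable air conditioner: 1.008 kW × 112 h = 112.896 kWh
coffee maker: Runtime = 0.5 h/day × 7 days = 3.5 h
coffee maker: 0.72 kW × 3.5 h = 2.52 kWh
refrigerator: 0.135 kW × 10 h = 1.35 kWh
Total energy = 116.766 kWh
Cost = 116.766 × $0.19 = $22.19

$22.19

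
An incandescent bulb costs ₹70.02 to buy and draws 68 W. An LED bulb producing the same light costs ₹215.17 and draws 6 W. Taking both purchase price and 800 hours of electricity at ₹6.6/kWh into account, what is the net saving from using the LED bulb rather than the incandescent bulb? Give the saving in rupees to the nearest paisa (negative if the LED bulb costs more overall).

incandescent bulb: ₹70.02 + (68/1000) kW × 800 h × ₹6.6 = ₹70.02 + ₹359.04 = ₹429.06
LED bulb: ₹215.17 + (6/1000) kW × 800 h × ₹6.6 = ₹215.17 + ₹31.68 = ₹246.85
Saving = ₹429.06 − ₹246.85 = ₹182.21

₹182.21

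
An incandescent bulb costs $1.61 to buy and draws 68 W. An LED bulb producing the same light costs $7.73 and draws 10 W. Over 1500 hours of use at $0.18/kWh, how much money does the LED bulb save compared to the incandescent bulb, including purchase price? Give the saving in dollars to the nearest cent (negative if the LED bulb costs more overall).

$9.54

incandescent bulb: $1.61 + (68/1000) kW × 1500 h × $0.18 = $1.61 + $18.36 = $19.97
LED bulb: $7.73 + (10/1000) kW × 1500 h × $0.18 = $7.73 + $2.7 = $10.43
Saving = $19.97 − $10.43 = $9.54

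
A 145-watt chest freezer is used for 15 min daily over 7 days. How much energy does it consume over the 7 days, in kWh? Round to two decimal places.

0.25 kWh

Runtime = 15 min × 7 = 105 min = 1.75 h
Energy = 0.145 kW × 1.75 h = 0.25375 kWh ≈ 0.25 kWh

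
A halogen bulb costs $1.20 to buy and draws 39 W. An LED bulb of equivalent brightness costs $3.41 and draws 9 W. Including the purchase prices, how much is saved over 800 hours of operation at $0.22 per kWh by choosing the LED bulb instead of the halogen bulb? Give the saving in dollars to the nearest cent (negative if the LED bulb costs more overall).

$3.07

halogen bulb: $1.20 + (39/1000) kW × 800 h × $0.22 = $1.20 + $6.864 = $8.064
LED bulb: $3.41 + (9/1000) kW × 800 h × $0.22 = $3.41 + $1.584 = $4.994
Saving = $8.064 − $4.994 = $3.07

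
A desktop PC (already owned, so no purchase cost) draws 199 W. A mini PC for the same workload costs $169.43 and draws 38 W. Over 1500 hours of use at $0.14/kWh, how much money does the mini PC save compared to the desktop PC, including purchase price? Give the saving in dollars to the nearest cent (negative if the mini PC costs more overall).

-$135.62

desktop PC: $0.00 + (199/1000) kW × 1500 h × $0.14 = $0.00 + $41.79 = $41.79
mini PC: $169.43 + (38/1000) kW × 1500 h × $0.14 = $169.43 + $7.98 = $177.41
Saving = $41.79 − $177.41 = −$135.62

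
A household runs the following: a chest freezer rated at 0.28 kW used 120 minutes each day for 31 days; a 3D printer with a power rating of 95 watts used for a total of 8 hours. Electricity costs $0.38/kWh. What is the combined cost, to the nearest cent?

chest freezer: Runtime = 120 min × 31 = 3720 min = 62 h
chest freezer: 0.28 kW × 62 h = 17.36 kWh
3D printer: 0.095 kW × 8 h = 0.76 kWh
Total energy = 18.12 kWh
Cost = 18.12 × $0.38 = $6.89

$6.89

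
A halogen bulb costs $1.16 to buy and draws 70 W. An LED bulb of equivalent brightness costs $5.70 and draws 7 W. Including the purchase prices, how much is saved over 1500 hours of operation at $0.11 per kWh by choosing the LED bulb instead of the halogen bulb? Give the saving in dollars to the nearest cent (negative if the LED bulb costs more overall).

halogen bulb: $1.16 + (70/1000) kW × 1500 h × $0.11 = $1.16 + $11.55 = $12.71
LED bulb: $5.70 + (7/1000) kW × 1500 h × $0.11 = $5.70 + $1.155 = $6.855
Saving = $12.71 − $6.855 = $5.855 → $5.86

$5.86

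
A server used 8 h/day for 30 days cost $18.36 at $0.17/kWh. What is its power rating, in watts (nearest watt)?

450 W

Energy = $18.36 ÷ $0.17/kWh = 108 kWh
Runtime = 8 h/day × 30 days = 240 h
Power = 108 kWh ÷ 240 h = 0.45 kW = 450 W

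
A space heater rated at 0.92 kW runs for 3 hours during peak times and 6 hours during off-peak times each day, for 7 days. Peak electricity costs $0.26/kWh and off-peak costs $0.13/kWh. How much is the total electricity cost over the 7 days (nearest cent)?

Peak energy = 0.92 kW × 3 h × 7 = 19.32 kWh
Off-peak energy = 0.92 kW × 6 h × 7 = 38.64 kWh
Cost = 19.32 × $0.26 + 38.64 × $0.13 = $5.0232 + $5.0232 = $10.05

$10.05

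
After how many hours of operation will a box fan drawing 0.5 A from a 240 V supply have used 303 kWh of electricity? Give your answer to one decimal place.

2525.0 h

Power = 0.5 A × 240 V = 120 W = 0.12 kW
Hours = 303 kWh ÷ 0.12 kW = 2525.0 h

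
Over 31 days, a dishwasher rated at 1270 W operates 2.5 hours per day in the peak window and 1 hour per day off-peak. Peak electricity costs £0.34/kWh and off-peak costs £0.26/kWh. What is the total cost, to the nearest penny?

Peak energy = 1.27 kW × 2.5 h × 31 = 98.425 kWh
Off-peak energy = 1.27 kW × 1 h × 31 = 39.37 kWh
Cost = 98.425 × £0.34 + 39.37 × £0.26 = £33.4645 + £10.2362 = £43.70

£43.70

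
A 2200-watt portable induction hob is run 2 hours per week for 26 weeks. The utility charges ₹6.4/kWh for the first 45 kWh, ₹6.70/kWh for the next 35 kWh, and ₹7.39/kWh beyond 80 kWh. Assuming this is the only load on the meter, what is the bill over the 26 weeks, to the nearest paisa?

₹776.72

Runtime = 2 h/week × 26 weeks = 52 h
Energy = 2.2 kW × 52 h = 114.4 kWh
Tier 1 (0–45 kWh): 45 × ₹6.4 = ₹288
Tier 2 (45–80 kWh): 35 × ₹6.70 = ₹234.5
Above 80 kWh: 34.4 × ₹7.39 = ₹254.216
Bill = ₹776.72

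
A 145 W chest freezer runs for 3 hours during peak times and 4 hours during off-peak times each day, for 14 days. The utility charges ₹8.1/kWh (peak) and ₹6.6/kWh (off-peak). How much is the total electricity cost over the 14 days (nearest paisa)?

Peak energy = 0.145 kW × 3 h × 14 = 6.09 kWh
Off-peak energy = 0.145 kW × 4 h × 14 = 8.12 kWh
Cost = 6.09 × ₹8.1 + 8.12 × ₹6.6 = ₹49.329 + ₹53.592 = ₹102.92

₹102.92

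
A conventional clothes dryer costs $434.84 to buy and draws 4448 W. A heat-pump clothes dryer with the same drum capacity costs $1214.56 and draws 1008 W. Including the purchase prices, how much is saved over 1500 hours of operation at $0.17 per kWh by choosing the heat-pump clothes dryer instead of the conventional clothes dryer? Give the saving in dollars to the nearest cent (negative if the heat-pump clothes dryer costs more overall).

$97.48

conventional clothes dryer: $434.84 + (4448/1000) kW × 1500 h × $0.17 = $434.84 + $1134.24 = $1569.08
heat-pump clothes dryer: $1214.56 + (1008/1000) kW × 1500 h × $0.17 = $1214.56 + $257.04 = $1471.6
Saving = $1569.08 − $1471.6 = $97.48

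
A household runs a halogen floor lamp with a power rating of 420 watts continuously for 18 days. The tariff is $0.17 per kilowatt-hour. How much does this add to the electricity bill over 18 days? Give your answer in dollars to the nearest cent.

$30.84

Runtime = 24 h × 18 = 432 h
Energy = 0.42 kW × 432 h = 181.44 kWh
Cost = 181.44 kWh × $0.17/kWh = $30.84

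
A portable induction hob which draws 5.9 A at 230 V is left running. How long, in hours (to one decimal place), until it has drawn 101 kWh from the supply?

74.4 h

Power = 5.9 A × 230 V = 1357 W = 1.357 kW
Hours = 101 kWh ÷ 1.357 kW = 74.4 h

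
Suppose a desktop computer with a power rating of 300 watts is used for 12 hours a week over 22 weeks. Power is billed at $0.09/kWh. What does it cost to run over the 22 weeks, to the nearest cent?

$7.13

Runtime = 12 h/week × 22 weeks = 264 h
Energy = 0.3 kW × 264 h = 79.2 kWh
Cost = 79.2 kWh × $0.09/kWh = $7.13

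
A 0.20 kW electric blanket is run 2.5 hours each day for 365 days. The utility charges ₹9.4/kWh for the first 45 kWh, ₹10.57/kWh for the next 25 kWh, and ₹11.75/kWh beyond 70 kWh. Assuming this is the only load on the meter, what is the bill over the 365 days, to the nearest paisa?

₹2009.13

Runtime = 2.5 h/day × 365 days = 912.5 h
Energy = 0.2 kW × 912.5 h = 182.5 kWh
Tier 1 (0–45 kWh): 45 × ₹9.4 = ₹423
Tier 2 (45–70 kWh): 25 × ₹10.57 = ₹264.25
Above 70 kWh: 112.5 × ₹11.75 = ₹1321.875
Bill = ₹2009.13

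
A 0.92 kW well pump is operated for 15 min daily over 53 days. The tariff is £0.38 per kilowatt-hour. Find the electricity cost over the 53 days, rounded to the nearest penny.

Runtime = 15 min × 53 = 795 min = 13.25 h
Energy = 0.92 kW × 13.25 h = 12.19 kWh
Cost = 12.19 kWh × £0.38/kWh = £4.63

£4.63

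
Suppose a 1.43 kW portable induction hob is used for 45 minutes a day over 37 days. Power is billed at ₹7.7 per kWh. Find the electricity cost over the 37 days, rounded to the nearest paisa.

Runtime = 45 min × 37 = 1665 min = 27.75 h
Energy = 1.43 kW × 27.75 h = 39.6825 kWh
Cost = 39.6825 kWh × ₹7.7/kWh = ₹305.56

₹305.56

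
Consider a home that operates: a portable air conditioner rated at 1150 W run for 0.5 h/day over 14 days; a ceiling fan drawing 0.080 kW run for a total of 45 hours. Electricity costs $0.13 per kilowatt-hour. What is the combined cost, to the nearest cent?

portable air conditioner: Runtime = 0.5 h/day × 14 days = 7 h
portable air conditioner: 1.15 kW × 7 h = 8.05 kWh
ceiling fan: 0.08 kW × 45 h = 3.6 kWh
Total energy = 11.65 kWh
Cost = 11.65 × $0.13 = $1.51

$1.51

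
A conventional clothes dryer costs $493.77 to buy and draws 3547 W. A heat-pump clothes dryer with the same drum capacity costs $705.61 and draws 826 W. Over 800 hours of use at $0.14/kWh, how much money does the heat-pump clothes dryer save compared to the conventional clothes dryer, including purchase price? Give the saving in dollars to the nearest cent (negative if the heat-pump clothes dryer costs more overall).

conventional clothes dryer: $493.77 + (3547/1000) kW × 800 h × $0.14 = $493.77 + $397.264 = $891.034
heat-pump clothes dryer: $705.61 + (826/1000) kW × 800 h × $0.14 = $705.61 + $92.512 = $798.122
Saving = $891.034 − $798.122 = $92.912 → $92.91

$92.91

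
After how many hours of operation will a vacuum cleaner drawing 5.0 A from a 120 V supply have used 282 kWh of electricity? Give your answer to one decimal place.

Power = 5.0 A × 120 V = 600 W = 0.6 kW
Hours = 282 kWh ÷ 0.6 kW = 470.0 h

470.0 h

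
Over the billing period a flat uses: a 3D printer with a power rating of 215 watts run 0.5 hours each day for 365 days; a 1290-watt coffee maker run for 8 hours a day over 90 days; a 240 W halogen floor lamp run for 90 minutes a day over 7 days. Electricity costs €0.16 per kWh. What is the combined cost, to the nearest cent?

3D printer: Runtime = 0.5 h/day × 365 days = 182.5 h
3D printer: 0.215 kW × 182.5 h = 39.2375 kWh
coffee maker: Runtime = 8 h/day × 90 days = 720 h
coffee maker: 1.29 kW × 720 h = 928.8 kWh
halogen floor lamp: Runtime = 90 min × 7 = 630 min = 10.5 h
halogen floor lamp: 0.24 kW × 10.5 h = 2.52 kWh
Total energy = 970.5575 kWh
Cost = 970.5575 × €0.16 = €155.29

€155.29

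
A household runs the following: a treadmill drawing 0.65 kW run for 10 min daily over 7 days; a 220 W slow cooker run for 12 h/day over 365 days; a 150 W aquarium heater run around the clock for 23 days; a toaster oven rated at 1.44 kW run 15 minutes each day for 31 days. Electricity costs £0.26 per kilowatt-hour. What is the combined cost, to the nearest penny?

£275.16

treadmill: Runtime = 10 min × 7 = 70 min = 1.166666… h
treadmill: 0.65 kW × 1.166666… h = 0.758333… kWh
slow cooker: Runtime = 12 h/day × 365 days = 4380 h
slow cooker: 0.22 kW × 4380 h = 963.6 kWh
aquarium heater: Runtime = 24 h × 23 = 552 h
aquarium heater: 0.15 kW × 552 h = 82.8 kWh
toaster oven: Runtime = 15 min × 31 = 465 min = 7.75 h
toaster oven: 1.44 kW × 7.75 h = 11.16 kWh
Total energy = 1058.318333… kWh
Cost = 1058.318333… × £0.26 = £275.16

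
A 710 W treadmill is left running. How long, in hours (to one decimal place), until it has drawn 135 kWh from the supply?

Hours = 135 kWh ÷ 0.71 kW = 190.1 h

190.1 h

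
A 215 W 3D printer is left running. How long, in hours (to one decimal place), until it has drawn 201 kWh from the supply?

934.9 h

Hours = 201 kWh ÷ 0.215 kW = 934.9 h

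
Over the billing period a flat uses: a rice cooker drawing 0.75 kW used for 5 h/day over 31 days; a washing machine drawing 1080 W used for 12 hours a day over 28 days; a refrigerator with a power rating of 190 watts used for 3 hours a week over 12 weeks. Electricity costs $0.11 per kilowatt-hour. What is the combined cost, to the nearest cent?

rice cooker: Runtime = 5 h/day × 31 days = 155 h
rice cooker: 0.75 kW × 155 h = 116.25 kWh
washing machine: Runtime = 12 h/day × 28 days = 336 h
washing machine: 1.08 kW × 336 h = 362.88 kWh
refrigerator: Runtime = 3 h/week × 12 weeks = 36 h
refrigerator: 0.19 kW × 36 h = 6.84 kWh
Total energy = 485.97 kWh
Cost = 485.97 × $0.11 = $53.46

$53.46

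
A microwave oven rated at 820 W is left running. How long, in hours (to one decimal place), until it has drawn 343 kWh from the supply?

Hours = 343 kWh ÷ 0.82 kW = 418.3 h

418.3 h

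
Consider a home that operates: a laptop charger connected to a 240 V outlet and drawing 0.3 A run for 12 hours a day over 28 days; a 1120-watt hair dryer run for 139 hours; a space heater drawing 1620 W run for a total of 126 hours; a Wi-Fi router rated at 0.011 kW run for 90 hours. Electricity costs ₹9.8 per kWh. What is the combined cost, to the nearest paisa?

₹3772.82

laptop charger: Power = 0.3 A × 240 V = 72 W = 0.072 kW
laptop charger: Runtime = 12 h/day × 28 days = 336 h
laptop charger: 0.072 kW × 336 h = 24.192 kWh
hair dryer: 1.12 kW × 139 h = 155.68 kWh
space heater: 1.62 kW × 126 h = 204.12 kWh
Wi-Fi router: 0.011 kW × 90 h = 0.99 kWh
Total energy = 384.982 kWh
Cost = 384.982 × ₹9.8 = ₹3772.82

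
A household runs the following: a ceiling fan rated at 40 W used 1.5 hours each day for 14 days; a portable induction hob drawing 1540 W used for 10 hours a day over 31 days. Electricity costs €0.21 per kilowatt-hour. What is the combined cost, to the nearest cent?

€100.43

ceiling fan: Runtime = 1.5 h/day × 14 days = 21 h
ceiling fan: 0.04 kW × 21 h = 0.84 kWh
portable induction hob: Runtime = 10 h/day × 31 days = 310 h
portable induction hob: 1.54 kW × 310 h = 477.4 kWh
Total energy = 478.24 kWh
Cost = 478.24 × €0.21 = €100.43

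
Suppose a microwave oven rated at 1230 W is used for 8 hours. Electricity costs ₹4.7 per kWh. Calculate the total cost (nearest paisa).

₹46.25

Energy = 1.23 kW × 8 h = 9.84 kWh
Cost = 9.84 kWh × ₹4.7/kWh = ₹46.25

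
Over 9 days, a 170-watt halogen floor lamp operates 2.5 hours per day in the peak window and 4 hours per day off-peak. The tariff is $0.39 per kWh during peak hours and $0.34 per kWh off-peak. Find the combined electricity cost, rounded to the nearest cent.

Peak energy = 0.17 kW × 2.5 h × 9 = 3.825 kWh
Off-peak energy = 0.17 kW × 4 h × 9 = 6.12 kWh
Cost = 3.825 × $0.39 + 6.12 × $0.34 = $1.49175 + $2.0808 = $3.57

$3.57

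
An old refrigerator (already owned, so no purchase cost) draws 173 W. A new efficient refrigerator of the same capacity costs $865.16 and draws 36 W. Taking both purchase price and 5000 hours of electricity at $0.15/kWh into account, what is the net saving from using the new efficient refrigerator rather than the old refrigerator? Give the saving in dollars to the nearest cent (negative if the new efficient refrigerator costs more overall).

-$762.41

old refrigerator: $0.00 + (173/1000) kW × 5000 h × $0.15 = $0.00 + $129.75 = $129.75
new efficient refrigerator: $865.16 + (36/1000) kW × 5000 h × $0.15 = $865.16 + $27 = $892.16
Saving = $129.75 − $892.16 = −$762.41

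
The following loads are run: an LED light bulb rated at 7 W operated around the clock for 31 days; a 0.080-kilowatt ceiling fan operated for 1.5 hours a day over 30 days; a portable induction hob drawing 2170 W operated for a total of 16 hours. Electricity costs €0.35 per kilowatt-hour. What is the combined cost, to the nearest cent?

LED light bulb: Runtime = 24 h × 31 = 744 h
LED light bulb: 0.007 kW × 744 h = 5.208 kWh
ceiling fan: Runtime = 1.5 h/day × 30 days = 45 h
ceiling fan: 0.08 kW × 45 h = 3.6 kWh
portable induction hob: 2.17 kW × 16 h = 34.72 kWh
Total energy = 43.528 kWh
Cost = 43.528 × €0.35 = €15.23

€15.23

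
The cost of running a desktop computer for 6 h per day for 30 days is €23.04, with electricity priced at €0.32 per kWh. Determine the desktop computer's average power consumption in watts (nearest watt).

Energy = €23.04 ÷ €0.32/kWh = 72 kWh
Runtime = 6 h/day × 30 days = 180 h
Power = 72 kWh ÷ 180 h = 0.4 kW = 400 W

400 W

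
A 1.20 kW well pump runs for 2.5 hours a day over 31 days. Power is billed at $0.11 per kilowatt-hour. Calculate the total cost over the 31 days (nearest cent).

Runtime = 2.5 h/day × 31 days = 77.5 h
Energy = 1.2 kW × 77.5 h = 93 kWh
Cost = 93 kWh × $0.11/kWh = $10.23

$10.23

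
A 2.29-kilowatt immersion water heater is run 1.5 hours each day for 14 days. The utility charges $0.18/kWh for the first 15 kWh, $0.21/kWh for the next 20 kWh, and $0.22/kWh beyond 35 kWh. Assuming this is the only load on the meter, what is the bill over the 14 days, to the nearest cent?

Runtime = 1.5 h/day × 14 days = 21 h
Energy = 2.29 kW × 21 h = 48.09 kWh
Tier 1 (0–15 kWh): 15 × $0.18 = $2.7
Tier 2 (15–35 kWh): 20 × $0.21 = $4.2
Above 35 kWh: 13.09 × $0.22 = $2.8798
Bill = $9.78

$9.78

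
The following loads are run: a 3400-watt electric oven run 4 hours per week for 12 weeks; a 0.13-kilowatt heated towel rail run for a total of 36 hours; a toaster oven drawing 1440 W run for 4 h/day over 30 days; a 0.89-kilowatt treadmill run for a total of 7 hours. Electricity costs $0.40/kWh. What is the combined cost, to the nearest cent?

electric oven: Runtime = 4 h/week × 12 weeks = 48 h
electric oven: 3.4 kW × 48 h = 163.2 kWh
heated towel rail: 0.13 kW × 36 h = 4.68 kWh
toaster oven: Runtime = 4 h/day × 30 days = 120 h
toaster oven: 1.44 kW × 120 h = 172.8 kWh
treadmill: 0.89 kW × 7 h = 6.23 kWh
Total energy = 346.91 kWh
Cost = 346.91 × $0.40 = $138.76

$138.76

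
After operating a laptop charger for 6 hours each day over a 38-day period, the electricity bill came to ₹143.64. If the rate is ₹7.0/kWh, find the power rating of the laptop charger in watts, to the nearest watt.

90 W

Energy = ₹143.64 ÷ ₹7.0/kWh = 20.52 kWh
Runtime = 6 h/day × 38 days = 228 h
Power = 20.52 kWh ÷ 228 h = 0.09 kW = 90 W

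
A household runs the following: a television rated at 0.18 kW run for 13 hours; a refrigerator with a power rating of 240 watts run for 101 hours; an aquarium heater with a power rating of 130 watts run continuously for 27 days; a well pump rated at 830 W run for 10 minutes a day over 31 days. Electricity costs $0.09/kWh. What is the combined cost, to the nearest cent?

television: 0.18 kW × 13 h = 2.34 kWh
refrigerator: 0.24 kW × 101 h = 24.24 kWh
aquarium heater: Runtime = 24 h × 27 = 648 h
aquarium heater: 0.13 kW × 648 h = 84.24 kWh
well pump: Runtime = 10 min × 31 = 310 min = 5.166666… h
well pump: 0.83 kW × 5.166666… h = 4.288333… kWh
Total energy = 115.108333… kWh
Cost = 115.108333… × $0.09 = $10.36

$10.36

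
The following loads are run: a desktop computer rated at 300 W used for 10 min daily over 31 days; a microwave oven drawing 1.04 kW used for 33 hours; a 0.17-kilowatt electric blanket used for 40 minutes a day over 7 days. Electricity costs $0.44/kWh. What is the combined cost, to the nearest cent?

$16.13

desktop computer: Runtime = 10 min × 31 = 310 min = 5.166666… h
desktop computer: 0.3 kW × 5.166666… h = 1.55 kWh
microwave oven: 1.04 kW × 33 h = 34.32 kWh
electric blanket: Runtime = 40 min × 7 = 280 min = 4.666666… h
electric blanket: 0.17 kW × 4.666666… h = 0.793333… kWh
Total energy = 36.663333… kWh
Cost = 36.663333… × $0.44 = $16.13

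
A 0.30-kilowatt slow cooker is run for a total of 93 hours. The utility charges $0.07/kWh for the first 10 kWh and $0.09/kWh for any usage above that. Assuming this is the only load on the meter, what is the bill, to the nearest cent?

Energy = 0.3 kW × 93 h = 27.9 kWh
Tier 1 (0–10 kWh): 10 × $0.07 = $0.7
Above 10 kWh: 17.9 × $0.09 = $1.611
Bill = $2.31

$2.31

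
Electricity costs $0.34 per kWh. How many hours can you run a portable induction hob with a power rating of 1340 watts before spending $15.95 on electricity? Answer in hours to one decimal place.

35.0 h

Energy available = $15.95 ÷ $0.34/kWh = 46.9118 kWh
Hours = 46.9118 kWh ÷ 1.34 kW = 35.0 h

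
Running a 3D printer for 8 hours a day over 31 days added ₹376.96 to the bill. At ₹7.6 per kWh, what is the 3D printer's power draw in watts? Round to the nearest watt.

Energy = ₹376.96 ÷ ₹7.6/kWh = 49.6 kWh
Runtime = 8 h/day × 31 days = 248 h
Power = 49.6 kWh ÷ 248 h = 0.2 kW = 200 W

200 W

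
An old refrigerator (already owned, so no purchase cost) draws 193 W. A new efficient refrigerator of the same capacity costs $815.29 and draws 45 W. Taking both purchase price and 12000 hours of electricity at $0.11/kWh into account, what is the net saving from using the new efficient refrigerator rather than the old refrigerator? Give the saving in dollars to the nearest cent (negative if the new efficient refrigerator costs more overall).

old refrigerator: $0.00 + (193/1000) kW × 12000 h × $0.11 = $0.00 + $254.76 = $254.76
new efficient refrigerator: $815.29 + (45/1000) kW × 12000 h × $0.11 = $815.29 + $59.4 = $874.69
Saving = $254.76 − $874.69 = −$619.93

-$619.93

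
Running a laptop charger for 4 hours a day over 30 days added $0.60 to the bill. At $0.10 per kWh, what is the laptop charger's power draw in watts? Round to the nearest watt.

Energy = $0.60 ÷ $0.10/kWh = 6 kWh
Runtime = 4 h/day × 30 days = 120 h
Power = 6 kWh ÷ 120 h = 0.05 kW = 50 W

50 W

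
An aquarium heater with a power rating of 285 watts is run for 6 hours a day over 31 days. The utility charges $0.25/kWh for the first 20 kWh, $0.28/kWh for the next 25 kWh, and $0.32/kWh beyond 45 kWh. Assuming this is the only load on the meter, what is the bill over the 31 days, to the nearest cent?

$14.56

Runtime = 6 h/day × 31 days = 186 h
Energy = 0.285 kW × 186 h = 53.01 kWh
Tier 1 (0–20 kWh): 20 × $0.25 = $5
Tier 2 (20–45 kWh): 25 × $0.28 = $7
Above 45 kWh: 8.01 × $0.32 = $2.5632
Bill = $14.56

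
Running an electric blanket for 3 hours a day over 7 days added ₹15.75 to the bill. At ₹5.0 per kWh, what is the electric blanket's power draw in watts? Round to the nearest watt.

150 W

Energy = ₹15.75 ÷ ₹5.0/kWh = 3.15 kWh
Runtime = 3 h/day × 7 days = 21 h
Power = 3.15 kWh ÷ 21 h = 0.15 kW = 150 W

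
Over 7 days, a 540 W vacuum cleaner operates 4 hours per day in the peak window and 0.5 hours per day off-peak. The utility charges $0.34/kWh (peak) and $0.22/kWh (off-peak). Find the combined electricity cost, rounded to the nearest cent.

Peak energy = 0.54 kW × 4 h × 7 = 15.12 kWh
Off-peak energy = 0.54 kW × 0.5 h × 7 = 1.89 kWh
Cost = 15.12 × $0.34 + 1.89 × $0.22 = $5.1408 + $0.4158 = $5.56

$5.56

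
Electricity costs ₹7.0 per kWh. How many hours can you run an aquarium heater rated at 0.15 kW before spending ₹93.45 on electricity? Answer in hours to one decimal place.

89.0 h

Energy available = ₹93.45 ÷ ₹7.0/kWh = 13.35 kWh
Hours = 13.35 kWh ÷ 0.15 kW = 89.0 h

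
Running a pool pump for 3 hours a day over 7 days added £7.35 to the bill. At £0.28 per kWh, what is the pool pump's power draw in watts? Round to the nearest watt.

1250 W

Energy = £7.35 ÷ £0.28/kWh = 26.25 kWh
Runtime = 3 h/day × 7 days = 21 h
Power = 26.25 kWh ÷ 21 h = 1.25 kW = 1250 W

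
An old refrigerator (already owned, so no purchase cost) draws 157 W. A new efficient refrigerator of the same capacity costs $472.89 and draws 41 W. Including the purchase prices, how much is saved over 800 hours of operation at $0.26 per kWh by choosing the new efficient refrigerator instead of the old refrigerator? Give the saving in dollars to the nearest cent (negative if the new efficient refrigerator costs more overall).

old refrigerator: $0.00 + (157/1000) kW × 800 h × $0.26 = $0.00 + $32.656 = $32.656
new efficient refrigerator: $472.89 + (41/1000) kW × 800 h × $0.26 = $472.89 + $8.528 = $481.418
Saving = $32.656 − $481.418 = −$448.762 → -$448.76

-$448.76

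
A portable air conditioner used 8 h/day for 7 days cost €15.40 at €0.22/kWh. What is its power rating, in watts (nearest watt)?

Energy = €15.40 ÷ €0.22/kWh = 70 kWh
Runtime = 8 h/day × 7 days = 56 h
Power = 70 kWh ÷ 56 h = 1.25 kW = 1250 W

1250 W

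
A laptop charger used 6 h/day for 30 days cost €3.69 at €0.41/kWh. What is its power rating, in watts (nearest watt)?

Energy = €3.69 ÷ €0.41/kWh = 9 kWh
Runtime = 6 h/day × 30 days = 180 h
Power = 9 kWh ÷ 180 h = 0.05 kW = 50 W

50 W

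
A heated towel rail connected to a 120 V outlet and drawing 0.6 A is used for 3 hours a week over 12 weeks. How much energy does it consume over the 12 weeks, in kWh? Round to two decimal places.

Power = 0.6 A × 120 V = 72 W = 0.072 kW
Runtime = 3 h/week × 12 weeks = 36 h
Energy = 0.072 kW × 36 h = 2.592 kWh ≈ 2.59 kWh

2.59 kWh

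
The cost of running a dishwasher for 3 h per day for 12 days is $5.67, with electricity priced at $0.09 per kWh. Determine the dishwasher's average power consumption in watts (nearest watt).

Energy = $5.67 ÷ $0.09/kWh = 63 kWh
Runtime = 3 h/day × 12 days = 36 h
Power = 63 kWh ÷ 36 h = 1.75 kW = 1750 W

1750 W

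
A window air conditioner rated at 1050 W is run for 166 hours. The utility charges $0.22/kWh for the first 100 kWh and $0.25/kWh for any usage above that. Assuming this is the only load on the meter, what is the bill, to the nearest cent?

$40.58

Energy = 1.05 kW × 166 h = 174.3 kWh
Tier 1 (0–100 kWh): 100 × $0.22 = $22
Above 100 kWh: 74.3 × $0.25 = $18.575
Bill = $40.58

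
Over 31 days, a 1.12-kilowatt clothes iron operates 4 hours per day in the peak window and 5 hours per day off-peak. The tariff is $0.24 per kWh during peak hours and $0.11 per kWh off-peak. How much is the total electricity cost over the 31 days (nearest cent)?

Peak energy = 1.12 kW × 4 h × 31 = 138.88 kWh
Off-peak energy = 1.12 kW × 5 h × 31 = 173.6 kWh
Cost = 138.88 × $0.24 + 173.6 × $0.11 = $33.3312 + $19.096 = $52.43

$52.43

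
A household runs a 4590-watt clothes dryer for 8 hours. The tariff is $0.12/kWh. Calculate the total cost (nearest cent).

Energy = 4.59 kW × 8 h = 36.72 kWh
Cost = 36.72 kWh × $0.12/kWh = $4.41

$4.41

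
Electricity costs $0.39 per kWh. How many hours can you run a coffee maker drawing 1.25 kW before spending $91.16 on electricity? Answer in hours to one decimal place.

Energy available = $91.16 ÷ $0.39/kWh = 233.7436 kWh
Hours = 233.7436 kWh ÷ 1.25 kW = 187.0 h

187.0 h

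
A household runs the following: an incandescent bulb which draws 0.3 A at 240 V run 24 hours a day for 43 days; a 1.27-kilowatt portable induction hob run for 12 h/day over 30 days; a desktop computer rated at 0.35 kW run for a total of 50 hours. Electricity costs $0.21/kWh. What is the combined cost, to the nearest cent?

$115.29

incandescent bulb: Power = 0.3 A × 240 V = 72 W = 0.072 kW
incandescent bulb: Runtime = 24 h × 43 = 1032 h
incandescent bulb: 0.072 kW × 1032 h = 74.304 kWh
portable induction hob: Runtime = 12 h/day × 30 days = 360 h
portable induction hob: 1.27 kW × 360 h = 457.2 kWh
desktop computer: 0.35 kW × 50 h = 17.5 kWh
Total energy = 549.004 kWh
Cost = 549.004 × $0.21 = $115.29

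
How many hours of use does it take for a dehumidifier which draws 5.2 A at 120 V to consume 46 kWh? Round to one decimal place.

73.7 h

Power = 5.2 A × 120 V = 624 W = 0.624 kW
Hours = 46 kWh ÷ 0.624 kW = 73.7 h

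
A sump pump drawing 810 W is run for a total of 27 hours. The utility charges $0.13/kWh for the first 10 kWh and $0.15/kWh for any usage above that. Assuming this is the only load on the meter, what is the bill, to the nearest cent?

$3.08

Energy = 0.81 kW × 27 h = 21.87 kWh
Tier 1 (0–10 kWh): 10 × $0.13 = $1.3
Above 10 kWh: 11.87 × $0.15 = $1.7805
Bill = $3.08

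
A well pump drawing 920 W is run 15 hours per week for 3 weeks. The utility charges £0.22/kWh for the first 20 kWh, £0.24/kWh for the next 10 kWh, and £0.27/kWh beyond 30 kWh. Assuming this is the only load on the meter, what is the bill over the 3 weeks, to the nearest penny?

£9.88

Runtime = 15 h/week × 3 weeks = 45 h
Energy = 0.92 kW × 45 h = 41.4 kWh
Tier 1 (0–20 kWh): 20 × £0.22 = £4.4
Tier 2 (20–30 kWh): 10 × £0.24 = £2.4
Above 30 kWh: 11.4 × £0.27 = £3.078
Bill = £9.88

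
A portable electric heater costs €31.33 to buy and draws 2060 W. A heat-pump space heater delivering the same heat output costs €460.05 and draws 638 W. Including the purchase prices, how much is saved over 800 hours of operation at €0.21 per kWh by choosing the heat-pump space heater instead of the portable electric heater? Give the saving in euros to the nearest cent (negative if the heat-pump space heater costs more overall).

portable electric heater: €31.33 + (2060/1000) kW × 800 h × €0.21 = €31.33 + €346.08 = €377.41
heat-pump space heater: €460.05 + (638/1000) kW × 800 h × €0.21 = €460.05 + €107.184 = €567.234
Saving = €377.41 − €567.234 = −€189.824 → -€189.82

-€189.82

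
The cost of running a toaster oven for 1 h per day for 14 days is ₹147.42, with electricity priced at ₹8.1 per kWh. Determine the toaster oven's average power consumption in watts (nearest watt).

1300 W

Energy = ₹147.42 ÷ ₹8.1/kWh = 18.2 kWh
Runtime = 1 h/day × 14 days = 14 h
Power = 18.2 kWh ÷ 14 h = 1.3 kW = 1300 W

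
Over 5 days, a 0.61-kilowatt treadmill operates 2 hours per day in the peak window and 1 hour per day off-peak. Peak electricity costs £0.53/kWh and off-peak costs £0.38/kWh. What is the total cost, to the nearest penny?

Peak energy = 0.61 kW × 2 h × 5 = 6.1 kWh
Off-peak energy = 0.61 kW × 1 h × 5 = 3.05 kWh
Cost = 6.1 × £0.53 + 3.05 × £0.38 = £3.233 + £1.159 = £4.39

£4.39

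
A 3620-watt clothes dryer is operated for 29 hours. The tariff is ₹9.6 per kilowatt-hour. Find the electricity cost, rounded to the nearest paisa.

Energy = 3.62 kW × 29 h = 104.98 kWh
Cost = 104.98 kWh × ₹9.6/kWh = ₹1007.81

₹1007.81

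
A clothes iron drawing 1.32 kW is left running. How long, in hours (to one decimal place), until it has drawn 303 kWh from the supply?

229.5 h

Hours = 303 kWh ÷ 1.32 kW = 229.5 h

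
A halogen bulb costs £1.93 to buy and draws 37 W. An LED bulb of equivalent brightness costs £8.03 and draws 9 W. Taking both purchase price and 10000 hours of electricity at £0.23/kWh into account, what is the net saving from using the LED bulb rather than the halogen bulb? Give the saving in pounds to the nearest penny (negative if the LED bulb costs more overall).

£58.30

halogen bulb: £1.93 + (37/1000) kW × 10000 h × £0.23 = £1.93 + £85.1 = £87.03
LED bulb: £8.03 + (9/1000) kW × 10000 h × £0.23 = £8.03 + £20.7 = £28.73
Saving = £87.03 − £28.73 = £58.3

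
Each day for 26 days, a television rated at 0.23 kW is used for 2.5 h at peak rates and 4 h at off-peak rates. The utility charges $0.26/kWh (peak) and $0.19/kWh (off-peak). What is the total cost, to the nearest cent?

$8.43

Peak energy = 0.23 kW × 2.5 h × 26 = 14.95 kWh
Off-peak energy = 0.23 kW × 4 h × 26 = 23.92 kWh
Cost = 14.95 × $0.26 + 23.92 × $0.19 = $3.887 + $4.5448 = $8.43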